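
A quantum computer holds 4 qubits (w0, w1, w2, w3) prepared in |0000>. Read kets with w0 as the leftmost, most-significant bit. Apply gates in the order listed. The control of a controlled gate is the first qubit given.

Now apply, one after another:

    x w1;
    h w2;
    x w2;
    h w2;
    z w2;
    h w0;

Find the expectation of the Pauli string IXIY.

In the final state, IXIY has expectation 0. Key observation: the block from step 2 through step 5 cancels to the identity and can be dropped.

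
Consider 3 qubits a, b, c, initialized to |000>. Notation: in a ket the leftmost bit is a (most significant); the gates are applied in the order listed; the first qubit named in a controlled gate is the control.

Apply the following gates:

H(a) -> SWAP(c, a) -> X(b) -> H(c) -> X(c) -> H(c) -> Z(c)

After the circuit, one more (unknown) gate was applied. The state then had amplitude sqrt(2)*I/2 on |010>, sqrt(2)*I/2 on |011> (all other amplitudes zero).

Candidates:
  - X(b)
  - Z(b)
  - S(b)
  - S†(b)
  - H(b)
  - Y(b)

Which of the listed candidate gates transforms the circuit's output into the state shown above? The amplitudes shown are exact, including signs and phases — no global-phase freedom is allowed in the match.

The unique candidate consistent with the amplitudes is S(b). Key observation: the block from step 4 through step 7 cancels to the identity and can be dropped.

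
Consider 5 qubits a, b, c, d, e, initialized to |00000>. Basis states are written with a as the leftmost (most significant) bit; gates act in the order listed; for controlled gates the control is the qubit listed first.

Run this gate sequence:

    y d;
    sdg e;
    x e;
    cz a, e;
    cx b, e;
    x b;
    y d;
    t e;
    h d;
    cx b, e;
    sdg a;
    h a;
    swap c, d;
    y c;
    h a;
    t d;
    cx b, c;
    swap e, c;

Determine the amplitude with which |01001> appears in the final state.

The amplitude on |01001> is -sqrt(2)*exp(3*I*pi/4)/2.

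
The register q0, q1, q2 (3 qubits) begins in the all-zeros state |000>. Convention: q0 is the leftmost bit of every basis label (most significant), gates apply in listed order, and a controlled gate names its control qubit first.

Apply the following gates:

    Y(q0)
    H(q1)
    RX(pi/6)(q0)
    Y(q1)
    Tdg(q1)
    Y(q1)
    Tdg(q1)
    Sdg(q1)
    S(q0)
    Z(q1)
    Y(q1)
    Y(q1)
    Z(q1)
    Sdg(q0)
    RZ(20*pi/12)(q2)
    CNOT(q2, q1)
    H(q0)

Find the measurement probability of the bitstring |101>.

A full measurement returns |101> with probability 0.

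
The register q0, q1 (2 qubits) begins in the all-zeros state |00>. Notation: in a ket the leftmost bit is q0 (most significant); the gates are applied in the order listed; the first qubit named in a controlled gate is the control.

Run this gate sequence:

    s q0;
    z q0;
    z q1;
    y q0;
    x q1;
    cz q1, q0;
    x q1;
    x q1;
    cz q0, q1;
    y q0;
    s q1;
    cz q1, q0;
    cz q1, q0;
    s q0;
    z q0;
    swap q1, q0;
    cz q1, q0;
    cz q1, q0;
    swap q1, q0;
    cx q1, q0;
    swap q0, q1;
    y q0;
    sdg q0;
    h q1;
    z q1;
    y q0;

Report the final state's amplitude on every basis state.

The resulting statevector has amplitude 0 on |00>, 0 on |01>, sqrt(2)*I/2 on |10>, sqrt(2)*I/2 on |11>. Key observation: gates 16-19 undo each other exactly, leaving only the rest of the circuit to track.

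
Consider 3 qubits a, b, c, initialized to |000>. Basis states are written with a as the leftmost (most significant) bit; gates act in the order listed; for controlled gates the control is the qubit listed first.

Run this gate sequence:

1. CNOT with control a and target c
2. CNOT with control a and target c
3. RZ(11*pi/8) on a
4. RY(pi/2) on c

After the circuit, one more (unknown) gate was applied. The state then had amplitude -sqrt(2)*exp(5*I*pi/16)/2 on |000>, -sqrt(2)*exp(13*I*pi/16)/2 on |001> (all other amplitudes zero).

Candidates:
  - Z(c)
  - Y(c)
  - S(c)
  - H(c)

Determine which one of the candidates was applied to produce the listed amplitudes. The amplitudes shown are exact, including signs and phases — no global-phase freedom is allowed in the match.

The applied gate was S(c). Key observation: gates 1-2 undo each other exactly, leaving only the rest of the circuit to track.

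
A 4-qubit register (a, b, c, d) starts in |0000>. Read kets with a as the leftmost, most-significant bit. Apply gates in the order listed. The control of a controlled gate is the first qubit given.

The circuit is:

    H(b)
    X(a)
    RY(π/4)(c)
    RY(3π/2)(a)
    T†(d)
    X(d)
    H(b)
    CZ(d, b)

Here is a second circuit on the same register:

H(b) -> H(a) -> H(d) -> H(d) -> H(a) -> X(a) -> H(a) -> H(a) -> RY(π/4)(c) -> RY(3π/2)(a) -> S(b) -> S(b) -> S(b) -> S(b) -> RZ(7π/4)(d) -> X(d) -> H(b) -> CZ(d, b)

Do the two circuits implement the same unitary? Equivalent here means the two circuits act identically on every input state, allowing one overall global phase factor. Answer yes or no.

Yes: on every input state the two circuits agree up to one overall phase factor.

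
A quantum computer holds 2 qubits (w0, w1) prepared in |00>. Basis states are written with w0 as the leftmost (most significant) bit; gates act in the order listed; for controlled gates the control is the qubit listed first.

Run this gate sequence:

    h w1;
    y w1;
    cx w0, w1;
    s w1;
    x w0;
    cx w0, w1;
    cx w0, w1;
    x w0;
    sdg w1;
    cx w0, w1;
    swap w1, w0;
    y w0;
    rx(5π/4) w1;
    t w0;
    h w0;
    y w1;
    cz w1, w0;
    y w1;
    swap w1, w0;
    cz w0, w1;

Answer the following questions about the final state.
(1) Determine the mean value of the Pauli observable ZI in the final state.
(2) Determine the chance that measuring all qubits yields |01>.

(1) The observable ZI averages to -sqrt(2)/2.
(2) A full measurement returns |01> with probability 3/8 - sqrt(2)/4.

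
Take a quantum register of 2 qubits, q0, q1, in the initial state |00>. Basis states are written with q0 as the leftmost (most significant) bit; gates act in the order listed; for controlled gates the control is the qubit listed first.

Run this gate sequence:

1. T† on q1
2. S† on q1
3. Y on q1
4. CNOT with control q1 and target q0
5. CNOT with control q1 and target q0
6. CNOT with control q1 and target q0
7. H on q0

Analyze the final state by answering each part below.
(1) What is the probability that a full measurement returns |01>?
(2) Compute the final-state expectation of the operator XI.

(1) The probability of measuring |01> is 1/2.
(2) The expectation value of XI is -1.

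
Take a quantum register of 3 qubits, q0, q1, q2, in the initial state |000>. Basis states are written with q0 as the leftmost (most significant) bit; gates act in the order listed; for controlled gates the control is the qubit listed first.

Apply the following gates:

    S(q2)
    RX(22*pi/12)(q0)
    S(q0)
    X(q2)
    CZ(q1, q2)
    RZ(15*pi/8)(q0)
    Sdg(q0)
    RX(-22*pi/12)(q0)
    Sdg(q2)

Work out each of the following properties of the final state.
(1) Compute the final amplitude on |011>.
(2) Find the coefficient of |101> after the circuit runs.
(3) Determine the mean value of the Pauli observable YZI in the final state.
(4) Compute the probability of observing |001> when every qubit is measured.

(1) |011> carries amplitude 0 in the final state.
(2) |101> carries amplitude (1 + exp(7*I*pi/8))*exp(I*pi/16)/4 in the final state.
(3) The expectation value of YZI is sqrt(3)*(-2 + sqrt(sqrt(2) + 2))/8.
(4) The probability of measuring |001> is sqrt(sqrt(2) + 2)/16 + 7/8.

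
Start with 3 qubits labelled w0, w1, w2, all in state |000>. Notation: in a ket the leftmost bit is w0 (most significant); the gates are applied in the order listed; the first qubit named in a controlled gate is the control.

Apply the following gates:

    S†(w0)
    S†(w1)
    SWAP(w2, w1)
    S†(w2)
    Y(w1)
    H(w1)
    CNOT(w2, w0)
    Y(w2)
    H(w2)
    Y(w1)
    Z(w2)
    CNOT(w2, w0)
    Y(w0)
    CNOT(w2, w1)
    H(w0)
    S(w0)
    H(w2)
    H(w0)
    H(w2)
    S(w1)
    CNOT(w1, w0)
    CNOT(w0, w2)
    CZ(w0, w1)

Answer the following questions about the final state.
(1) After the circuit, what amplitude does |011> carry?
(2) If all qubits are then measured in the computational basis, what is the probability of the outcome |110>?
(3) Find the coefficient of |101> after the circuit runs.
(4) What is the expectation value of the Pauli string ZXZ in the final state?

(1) |011> carries amplitude -1/4 - I/4 in the final state.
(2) Outcome |110> occurs with probability 1/8.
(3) The final state's coefficient on |101> equals 1/4 + I/4.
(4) In the final state, ZXZ has expectation -1.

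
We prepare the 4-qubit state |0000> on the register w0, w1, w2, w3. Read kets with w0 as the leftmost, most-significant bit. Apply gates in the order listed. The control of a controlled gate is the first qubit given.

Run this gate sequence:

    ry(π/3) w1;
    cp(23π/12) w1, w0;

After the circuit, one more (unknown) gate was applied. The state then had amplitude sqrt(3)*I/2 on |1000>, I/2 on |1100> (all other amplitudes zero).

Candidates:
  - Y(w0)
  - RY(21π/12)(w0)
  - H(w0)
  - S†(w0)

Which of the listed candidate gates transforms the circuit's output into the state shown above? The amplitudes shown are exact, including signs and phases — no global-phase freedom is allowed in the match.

The unique candidate consistent with the amplitudes is Y(w0).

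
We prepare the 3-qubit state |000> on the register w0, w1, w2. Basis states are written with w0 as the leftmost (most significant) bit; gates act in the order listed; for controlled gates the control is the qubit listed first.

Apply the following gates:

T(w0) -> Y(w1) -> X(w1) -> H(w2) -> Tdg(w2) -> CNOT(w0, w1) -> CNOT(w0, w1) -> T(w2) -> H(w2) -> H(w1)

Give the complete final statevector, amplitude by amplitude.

The resulting statevector has amplitude sqrt(2)*I/2 on |000>, sqrt(2)*I/2 on |010>, and 0 on every other basis state. Key observation: the block from step 4 through step 9 cancels to the identity and can be dropped.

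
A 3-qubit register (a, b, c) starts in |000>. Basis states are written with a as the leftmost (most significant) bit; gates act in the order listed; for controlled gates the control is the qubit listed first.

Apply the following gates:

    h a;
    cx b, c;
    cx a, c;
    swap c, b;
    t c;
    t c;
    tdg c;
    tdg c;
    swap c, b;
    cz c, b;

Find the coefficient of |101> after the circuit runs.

The amplitude on |101> is sqrt(2)/2. Key observation: the block from step 4 through step 9 cancels to the identity and can be dropped.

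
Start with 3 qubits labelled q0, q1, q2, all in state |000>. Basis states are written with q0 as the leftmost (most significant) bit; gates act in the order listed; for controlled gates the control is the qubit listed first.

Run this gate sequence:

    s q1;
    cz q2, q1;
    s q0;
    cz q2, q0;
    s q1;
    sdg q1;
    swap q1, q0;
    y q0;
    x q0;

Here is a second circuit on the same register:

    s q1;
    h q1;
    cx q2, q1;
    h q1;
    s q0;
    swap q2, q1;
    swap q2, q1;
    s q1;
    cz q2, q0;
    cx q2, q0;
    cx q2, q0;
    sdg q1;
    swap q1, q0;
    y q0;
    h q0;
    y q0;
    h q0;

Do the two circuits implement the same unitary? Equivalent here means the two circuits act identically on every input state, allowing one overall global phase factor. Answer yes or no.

No — the two circuits implement different unitaries, even allowing a global phase.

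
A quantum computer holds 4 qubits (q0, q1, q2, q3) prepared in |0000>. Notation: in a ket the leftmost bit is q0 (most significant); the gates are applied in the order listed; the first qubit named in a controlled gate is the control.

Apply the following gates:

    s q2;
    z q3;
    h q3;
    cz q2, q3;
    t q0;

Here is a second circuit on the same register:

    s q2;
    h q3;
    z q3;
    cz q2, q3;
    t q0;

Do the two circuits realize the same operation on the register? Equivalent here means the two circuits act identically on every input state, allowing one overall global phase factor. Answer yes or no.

No: there is an input state on which the two circuits produce genuinely different outputs (not merely differing by a phase).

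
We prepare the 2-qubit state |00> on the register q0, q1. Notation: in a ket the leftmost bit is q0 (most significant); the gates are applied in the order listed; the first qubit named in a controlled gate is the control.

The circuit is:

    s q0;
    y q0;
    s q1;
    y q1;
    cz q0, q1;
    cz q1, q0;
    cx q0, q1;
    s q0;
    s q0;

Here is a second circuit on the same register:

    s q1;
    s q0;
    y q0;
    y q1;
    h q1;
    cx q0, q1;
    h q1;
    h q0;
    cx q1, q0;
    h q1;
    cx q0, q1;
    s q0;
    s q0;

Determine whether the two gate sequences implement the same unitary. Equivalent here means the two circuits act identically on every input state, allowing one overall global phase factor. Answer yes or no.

No — the two circuits implement different unitaries, even allowing a global phase.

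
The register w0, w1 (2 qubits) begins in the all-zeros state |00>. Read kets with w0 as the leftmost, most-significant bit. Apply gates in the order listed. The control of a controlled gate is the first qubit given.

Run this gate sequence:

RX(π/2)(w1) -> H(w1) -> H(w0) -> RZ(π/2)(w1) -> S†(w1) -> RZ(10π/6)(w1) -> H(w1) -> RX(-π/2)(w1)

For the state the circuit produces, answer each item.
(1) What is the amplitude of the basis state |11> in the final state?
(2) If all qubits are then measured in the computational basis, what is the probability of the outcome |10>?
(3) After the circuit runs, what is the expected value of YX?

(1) |11> carries amplitude sqrt(2)*(-I + exp(5*I*pi/6))*exp(I*pi/12)/4 in the final state.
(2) A full measurement returns |10> with probability 3/8.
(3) The expectation value of YX is 0.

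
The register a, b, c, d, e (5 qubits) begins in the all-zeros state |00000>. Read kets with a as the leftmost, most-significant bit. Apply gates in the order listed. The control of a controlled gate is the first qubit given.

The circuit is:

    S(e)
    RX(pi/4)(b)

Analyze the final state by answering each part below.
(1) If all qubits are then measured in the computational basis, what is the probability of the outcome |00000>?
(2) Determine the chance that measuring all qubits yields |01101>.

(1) A full measurement returns |00000> with probability sqrt(2)/4 + 1/2.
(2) Outcome |01101> occurs with probability 0.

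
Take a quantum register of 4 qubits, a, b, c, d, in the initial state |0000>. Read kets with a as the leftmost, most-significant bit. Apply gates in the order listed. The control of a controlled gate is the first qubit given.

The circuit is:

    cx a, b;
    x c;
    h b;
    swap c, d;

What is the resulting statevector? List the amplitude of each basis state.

The resulting statevector has amplitude sqrt(2)/2 on |0001>, sqrt(2)/2 on |0101>, and 0 on every other basis state.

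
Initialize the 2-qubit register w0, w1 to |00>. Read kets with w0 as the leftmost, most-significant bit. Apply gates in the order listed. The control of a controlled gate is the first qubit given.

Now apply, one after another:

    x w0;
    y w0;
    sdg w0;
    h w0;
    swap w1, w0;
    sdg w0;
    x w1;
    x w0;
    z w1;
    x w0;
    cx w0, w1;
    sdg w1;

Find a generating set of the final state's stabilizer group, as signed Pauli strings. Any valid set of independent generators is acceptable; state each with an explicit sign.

One valid set of independent stabilizer generators is +IY, +ZI (any independent generating set of the same group is equally correct).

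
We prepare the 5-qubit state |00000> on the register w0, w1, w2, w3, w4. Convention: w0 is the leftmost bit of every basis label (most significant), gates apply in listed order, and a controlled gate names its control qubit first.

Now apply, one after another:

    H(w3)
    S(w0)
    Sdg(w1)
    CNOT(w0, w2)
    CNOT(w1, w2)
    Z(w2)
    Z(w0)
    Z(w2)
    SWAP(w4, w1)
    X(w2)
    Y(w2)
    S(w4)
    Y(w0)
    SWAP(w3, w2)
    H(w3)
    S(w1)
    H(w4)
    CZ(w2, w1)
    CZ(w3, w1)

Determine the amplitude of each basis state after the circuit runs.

The resulting statevector has amplitude sqrt(2)/4 on |10000>, sqrt(2)/4 on |10001>, sqrt(2)/4 on |10010>, sqrt(2)/4 on |10011>, sqrt(2)/4 on |10100>, sqrt(2)/4 on |10101>, sqrt(2)/4 on |10110>, sqrt(2)/4 on |10111>, and 0 on every other basis state.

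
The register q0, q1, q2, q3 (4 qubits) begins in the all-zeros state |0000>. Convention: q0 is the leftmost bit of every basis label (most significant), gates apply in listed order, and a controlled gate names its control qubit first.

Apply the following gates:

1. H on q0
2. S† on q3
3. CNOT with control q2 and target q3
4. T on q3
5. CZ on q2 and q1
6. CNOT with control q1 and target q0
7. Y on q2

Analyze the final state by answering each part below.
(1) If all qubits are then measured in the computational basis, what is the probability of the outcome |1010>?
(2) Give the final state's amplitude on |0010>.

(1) The probability of measuring |1010> is 1/2.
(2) The final state's coefficient on |0010> equals sqrt(2)*I/2.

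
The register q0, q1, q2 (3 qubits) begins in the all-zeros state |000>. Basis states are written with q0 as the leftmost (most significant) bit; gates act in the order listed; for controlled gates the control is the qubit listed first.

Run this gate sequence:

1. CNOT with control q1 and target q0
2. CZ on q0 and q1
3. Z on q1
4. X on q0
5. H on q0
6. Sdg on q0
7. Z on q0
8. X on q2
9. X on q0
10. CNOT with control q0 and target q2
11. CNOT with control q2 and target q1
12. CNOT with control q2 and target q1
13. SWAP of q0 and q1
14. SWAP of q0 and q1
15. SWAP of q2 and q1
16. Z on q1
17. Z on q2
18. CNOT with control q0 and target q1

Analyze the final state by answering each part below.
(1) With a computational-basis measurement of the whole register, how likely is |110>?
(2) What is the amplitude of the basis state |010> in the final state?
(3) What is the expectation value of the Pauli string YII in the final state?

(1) A full measurement returns |110> with probability 1/2.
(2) The amplitude on |010> is sqrt(2)*I/2.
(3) In the final state, YII has expectation -1.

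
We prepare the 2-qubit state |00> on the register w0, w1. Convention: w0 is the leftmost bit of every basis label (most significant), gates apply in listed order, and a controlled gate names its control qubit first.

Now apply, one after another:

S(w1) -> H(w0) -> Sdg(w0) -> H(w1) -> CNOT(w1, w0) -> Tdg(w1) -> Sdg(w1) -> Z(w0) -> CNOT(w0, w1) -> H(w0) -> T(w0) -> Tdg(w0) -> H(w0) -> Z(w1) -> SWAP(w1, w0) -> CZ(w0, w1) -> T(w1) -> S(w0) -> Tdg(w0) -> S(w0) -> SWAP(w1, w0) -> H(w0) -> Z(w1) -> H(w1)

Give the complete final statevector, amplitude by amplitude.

After the circuit, the state carries amplitude 1/4 + I/4 on |00>, 1/4 + I/4 on |01>, 1/4 - 3*I/4 on |10>, 1/4 + I/4 on |11>. Key observation: the block from step 10 through step 13 cancels to the identity and can be dropped.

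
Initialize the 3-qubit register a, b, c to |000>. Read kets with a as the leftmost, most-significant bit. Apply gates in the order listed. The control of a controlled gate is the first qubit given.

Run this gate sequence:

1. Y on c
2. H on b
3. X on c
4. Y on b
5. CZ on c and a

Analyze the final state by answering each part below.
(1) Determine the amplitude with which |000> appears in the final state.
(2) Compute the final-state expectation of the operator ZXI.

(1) |000> carries amplitude sqrt(2)/2 in the final state.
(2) The expectation value of ZXI is -1.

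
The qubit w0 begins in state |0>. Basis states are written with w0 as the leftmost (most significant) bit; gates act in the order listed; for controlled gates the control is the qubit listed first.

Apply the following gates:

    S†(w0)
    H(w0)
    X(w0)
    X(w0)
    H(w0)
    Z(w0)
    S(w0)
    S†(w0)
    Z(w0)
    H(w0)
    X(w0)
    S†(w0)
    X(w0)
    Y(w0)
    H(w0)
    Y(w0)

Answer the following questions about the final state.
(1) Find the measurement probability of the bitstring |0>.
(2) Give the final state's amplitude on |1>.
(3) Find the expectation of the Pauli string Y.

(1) The probability of measuring |0> is 1/2. Key observation: steps 4-11 multiply out to the identity, so the circuit reduces to the remaining gates.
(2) |1> carries amplitude 1/2 + I/2 in the final state.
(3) In the final state, Y has expectation -1.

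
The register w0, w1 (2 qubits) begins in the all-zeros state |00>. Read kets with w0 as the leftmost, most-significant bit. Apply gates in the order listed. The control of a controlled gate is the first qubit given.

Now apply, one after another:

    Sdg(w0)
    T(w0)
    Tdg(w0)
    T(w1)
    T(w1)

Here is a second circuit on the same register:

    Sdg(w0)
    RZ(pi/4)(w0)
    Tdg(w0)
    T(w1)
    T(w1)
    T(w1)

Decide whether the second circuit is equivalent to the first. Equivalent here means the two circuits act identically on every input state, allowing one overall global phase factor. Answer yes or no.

No, they are not equivalent — no single phase factor reconciles the two unitaries.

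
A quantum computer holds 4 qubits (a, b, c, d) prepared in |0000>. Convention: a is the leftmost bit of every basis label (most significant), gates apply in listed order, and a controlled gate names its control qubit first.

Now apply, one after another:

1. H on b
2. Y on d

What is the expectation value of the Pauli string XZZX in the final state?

The observable XZZX averages to 0.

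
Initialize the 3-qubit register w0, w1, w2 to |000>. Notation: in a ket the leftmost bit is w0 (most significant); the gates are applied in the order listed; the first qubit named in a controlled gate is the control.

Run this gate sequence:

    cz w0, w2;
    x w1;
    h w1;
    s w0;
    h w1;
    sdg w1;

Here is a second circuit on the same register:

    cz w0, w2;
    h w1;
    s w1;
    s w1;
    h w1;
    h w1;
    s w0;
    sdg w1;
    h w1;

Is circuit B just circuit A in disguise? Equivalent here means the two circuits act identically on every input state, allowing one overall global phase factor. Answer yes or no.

No, they are not equivalent — no single phase factor reconciles the two unitaries.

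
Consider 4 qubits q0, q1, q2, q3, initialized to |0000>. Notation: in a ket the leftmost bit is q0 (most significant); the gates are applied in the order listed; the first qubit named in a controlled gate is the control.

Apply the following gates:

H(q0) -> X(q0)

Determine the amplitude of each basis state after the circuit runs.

After the circuit, the state carries amplitude sqrt(2)/2 on |0000>, sqrt(2)/2 on |1000>, and 0 on every other basis state.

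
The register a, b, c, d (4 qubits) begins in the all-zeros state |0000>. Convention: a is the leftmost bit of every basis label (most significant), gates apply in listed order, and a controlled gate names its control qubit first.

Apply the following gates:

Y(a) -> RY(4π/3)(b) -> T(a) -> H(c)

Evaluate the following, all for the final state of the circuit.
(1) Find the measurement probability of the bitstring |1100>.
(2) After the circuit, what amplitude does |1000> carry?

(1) A full measurement returns |1100> with probability 3/8.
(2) |1000> carries amplitude -sqrt(2)*exp(3*I*pi/4)/4 in the final state.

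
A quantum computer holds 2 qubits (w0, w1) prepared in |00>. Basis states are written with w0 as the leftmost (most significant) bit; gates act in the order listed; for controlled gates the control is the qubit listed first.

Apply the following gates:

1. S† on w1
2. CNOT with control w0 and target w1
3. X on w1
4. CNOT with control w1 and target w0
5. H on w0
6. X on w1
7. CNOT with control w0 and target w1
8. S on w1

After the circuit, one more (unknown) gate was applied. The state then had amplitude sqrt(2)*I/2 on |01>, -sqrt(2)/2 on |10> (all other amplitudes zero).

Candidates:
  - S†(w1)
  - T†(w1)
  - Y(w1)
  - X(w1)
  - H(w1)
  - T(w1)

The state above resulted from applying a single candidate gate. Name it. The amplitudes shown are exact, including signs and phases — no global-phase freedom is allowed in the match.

The applied gate was Y(w1).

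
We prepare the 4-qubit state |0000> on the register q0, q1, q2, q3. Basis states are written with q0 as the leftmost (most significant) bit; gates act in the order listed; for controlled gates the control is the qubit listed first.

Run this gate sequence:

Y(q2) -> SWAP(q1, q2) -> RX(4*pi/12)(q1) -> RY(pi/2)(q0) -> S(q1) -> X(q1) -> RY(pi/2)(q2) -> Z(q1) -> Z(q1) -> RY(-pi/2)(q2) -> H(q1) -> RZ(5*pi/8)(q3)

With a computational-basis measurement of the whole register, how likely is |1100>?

A full measurement returns |1100> with probability sqrt(3)/8 + 1/4. Key observation: the block from step 7 through step 10 cancels to the identity and can be dropped.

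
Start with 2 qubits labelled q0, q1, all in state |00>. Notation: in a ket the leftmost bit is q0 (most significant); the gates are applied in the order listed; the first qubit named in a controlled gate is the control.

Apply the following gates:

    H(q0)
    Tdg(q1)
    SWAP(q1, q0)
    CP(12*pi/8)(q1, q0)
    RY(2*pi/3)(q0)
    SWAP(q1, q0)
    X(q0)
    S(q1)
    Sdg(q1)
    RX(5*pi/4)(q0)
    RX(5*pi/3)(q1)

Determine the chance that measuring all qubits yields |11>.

Outcome |11> occurs with probability 5/16.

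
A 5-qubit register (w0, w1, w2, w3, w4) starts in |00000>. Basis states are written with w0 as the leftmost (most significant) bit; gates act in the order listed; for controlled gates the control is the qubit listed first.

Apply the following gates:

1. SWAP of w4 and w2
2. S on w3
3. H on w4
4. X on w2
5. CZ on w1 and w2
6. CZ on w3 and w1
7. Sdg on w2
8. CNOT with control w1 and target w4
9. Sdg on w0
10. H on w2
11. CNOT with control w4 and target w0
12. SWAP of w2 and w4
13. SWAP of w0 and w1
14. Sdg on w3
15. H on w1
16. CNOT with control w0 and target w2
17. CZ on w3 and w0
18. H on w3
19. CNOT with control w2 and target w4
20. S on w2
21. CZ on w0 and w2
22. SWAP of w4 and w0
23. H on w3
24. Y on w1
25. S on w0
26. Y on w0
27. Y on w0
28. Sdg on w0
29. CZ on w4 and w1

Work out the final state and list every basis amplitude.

After the circuit, the state carries amplitude -sqrt(2)/4 on |00000>, -sqrt(2)*I/4 on |00100>, sqrt(2)/4 on |01000>, -sqrt(2)*I/4 on |01100>, sqrt(2)/4 on |10000>, sqrt(2)*I/4 on |10100>, -sqrt(2)/4 on |11000>, sqrt(2)*I/4 on |11100>, and 0 on every other basis state. Key observation: gates 25-28 undo each other exactly, leaving only the rest of the circuit to track.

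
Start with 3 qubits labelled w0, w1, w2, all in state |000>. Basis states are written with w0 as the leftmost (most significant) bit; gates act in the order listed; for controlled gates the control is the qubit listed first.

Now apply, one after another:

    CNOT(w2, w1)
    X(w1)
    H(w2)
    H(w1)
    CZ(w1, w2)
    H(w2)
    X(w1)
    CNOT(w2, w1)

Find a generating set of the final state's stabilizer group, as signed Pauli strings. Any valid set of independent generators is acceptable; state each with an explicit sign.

The stabilizer group can be generated by -IIX, +ZII, -IZI, among other valid generating sets.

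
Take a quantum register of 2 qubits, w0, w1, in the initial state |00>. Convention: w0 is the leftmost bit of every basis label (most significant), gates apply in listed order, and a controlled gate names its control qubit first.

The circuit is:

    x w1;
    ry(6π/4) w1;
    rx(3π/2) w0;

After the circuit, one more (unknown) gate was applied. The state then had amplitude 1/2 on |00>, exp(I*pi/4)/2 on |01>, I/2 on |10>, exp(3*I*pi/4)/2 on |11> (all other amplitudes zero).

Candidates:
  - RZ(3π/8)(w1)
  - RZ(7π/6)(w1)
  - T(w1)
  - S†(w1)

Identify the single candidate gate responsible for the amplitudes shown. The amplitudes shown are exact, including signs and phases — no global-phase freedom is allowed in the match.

The applied gate was T(w1).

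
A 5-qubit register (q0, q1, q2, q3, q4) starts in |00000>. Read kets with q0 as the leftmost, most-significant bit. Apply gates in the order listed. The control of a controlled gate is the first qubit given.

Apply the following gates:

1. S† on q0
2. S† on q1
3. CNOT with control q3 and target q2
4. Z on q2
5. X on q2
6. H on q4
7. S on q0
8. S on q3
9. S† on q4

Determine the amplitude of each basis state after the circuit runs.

After the circuit, the state carries amplitude sqrt(2)/2 on |00100>, -sqrt(2)*I/2 on |00101>, and 0 on every other basis state.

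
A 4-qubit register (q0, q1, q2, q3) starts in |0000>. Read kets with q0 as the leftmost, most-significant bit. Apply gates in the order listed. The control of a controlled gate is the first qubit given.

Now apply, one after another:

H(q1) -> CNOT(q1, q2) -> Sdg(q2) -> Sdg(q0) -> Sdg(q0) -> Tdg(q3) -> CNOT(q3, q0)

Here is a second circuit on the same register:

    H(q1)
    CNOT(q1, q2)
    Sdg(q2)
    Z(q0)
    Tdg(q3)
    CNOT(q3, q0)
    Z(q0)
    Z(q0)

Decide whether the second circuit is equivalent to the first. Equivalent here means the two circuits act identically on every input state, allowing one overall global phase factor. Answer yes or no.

Yes: on every input state the two circuits agree up to one overall phase factor.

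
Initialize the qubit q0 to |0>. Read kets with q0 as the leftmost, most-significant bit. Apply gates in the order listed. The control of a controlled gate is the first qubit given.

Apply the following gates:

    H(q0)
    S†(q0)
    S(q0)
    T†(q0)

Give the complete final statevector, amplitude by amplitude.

After the circuit, the state carries amplitude sqrt(2)/2 on |0>, -sqrt(2)*exp(3*I*pi/4)/2 on |1>.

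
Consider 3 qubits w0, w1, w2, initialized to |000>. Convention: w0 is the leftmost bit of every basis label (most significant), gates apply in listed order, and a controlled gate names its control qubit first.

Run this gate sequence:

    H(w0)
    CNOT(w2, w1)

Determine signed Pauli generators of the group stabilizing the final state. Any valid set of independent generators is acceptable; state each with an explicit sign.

The stabilizer group can be generated by +XII, +IZI, +IIZ, among other valid generating sets.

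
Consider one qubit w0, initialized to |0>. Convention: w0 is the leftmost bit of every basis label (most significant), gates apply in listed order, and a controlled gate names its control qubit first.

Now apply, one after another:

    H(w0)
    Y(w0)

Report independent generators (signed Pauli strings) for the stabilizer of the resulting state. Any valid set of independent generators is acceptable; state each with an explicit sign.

The stabilizer group can be generated by -X, among other valid generating sets.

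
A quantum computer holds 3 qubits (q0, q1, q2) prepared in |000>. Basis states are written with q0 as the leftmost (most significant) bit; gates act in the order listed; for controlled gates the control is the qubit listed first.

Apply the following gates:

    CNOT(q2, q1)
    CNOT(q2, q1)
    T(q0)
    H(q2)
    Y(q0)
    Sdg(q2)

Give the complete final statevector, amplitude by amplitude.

The resulting statevector has amplitude sqrt(2)*I/2 on |100>, sqrt(2)/2 on |101>, and 0 on every other basis state. Key observation: gates 1-2 undo each other exactly, leaving only the rest of the circuit to track.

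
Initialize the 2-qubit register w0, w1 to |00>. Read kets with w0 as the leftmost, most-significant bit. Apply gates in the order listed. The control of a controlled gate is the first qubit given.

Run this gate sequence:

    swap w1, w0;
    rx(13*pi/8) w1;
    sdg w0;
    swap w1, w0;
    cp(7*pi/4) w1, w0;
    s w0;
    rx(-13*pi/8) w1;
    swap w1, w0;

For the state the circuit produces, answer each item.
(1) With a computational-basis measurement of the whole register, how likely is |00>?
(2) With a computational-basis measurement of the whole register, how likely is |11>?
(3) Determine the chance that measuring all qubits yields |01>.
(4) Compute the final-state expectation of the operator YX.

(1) A full measurement returns |00> with probability cos(3*pi/16)**4.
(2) Outcome |11> occurs with probability sin(3*pi/16)**4.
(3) The probability of measuring |01> is sqrt(2)/16 + 1/8.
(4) The observable YX averages to sqrt(2)/4 + 1/2.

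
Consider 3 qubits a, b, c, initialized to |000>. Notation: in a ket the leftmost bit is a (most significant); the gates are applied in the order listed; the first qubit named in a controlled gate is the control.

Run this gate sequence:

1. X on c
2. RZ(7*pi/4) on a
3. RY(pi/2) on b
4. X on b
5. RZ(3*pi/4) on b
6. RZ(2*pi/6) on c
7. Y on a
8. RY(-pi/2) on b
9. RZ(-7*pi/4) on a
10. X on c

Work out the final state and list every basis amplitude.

After the circuit, the state carries amplitude (-1 + exp(I*pi/4))*exp(7*I*pi/24)/2 on |100>, (-1 - exp(I*pi/4))*exp(7*I*pi/24)/2 on |110>, and 0 on every other basis state.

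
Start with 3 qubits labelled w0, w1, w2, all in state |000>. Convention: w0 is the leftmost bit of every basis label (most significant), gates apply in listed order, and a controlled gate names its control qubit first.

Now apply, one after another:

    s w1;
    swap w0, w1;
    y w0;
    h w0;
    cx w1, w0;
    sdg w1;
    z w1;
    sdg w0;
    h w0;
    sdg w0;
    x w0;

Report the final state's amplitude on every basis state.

The resulting statevector has amplitude 1/2 - I/2 on |000>, -1/2 + I/2 on |100>, and 0 on every other basis state.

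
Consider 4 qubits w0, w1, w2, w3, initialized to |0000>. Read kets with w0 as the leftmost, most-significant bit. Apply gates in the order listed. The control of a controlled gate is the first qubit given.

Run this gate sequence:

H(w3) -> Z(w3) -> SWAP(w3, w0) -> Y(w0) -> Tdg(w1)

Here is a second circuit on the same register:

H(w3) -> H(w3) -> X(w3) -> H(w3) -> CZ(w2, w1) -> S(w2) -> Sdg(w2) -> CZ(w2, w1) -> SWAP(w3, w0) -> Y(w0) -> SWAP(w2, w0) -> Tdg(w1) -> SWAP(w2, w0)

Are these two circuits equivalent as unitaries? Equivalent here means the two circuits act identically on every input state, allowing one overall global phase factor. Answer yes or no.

Yes: on every input state the two circuits agree up to one overall phase factor.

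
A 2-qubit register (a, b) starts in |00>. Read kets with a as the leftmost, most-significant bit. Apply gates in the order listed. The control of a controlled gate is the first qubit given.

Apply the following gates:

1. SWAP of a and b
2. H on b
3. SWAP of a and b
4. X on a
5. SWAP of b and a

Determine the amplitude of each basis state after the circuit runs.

The resulting statevector has amplitude sqrt(2)/2 on |00>, sqrt(2)/2 on |01>, 0 on |10>, 0 on |11>.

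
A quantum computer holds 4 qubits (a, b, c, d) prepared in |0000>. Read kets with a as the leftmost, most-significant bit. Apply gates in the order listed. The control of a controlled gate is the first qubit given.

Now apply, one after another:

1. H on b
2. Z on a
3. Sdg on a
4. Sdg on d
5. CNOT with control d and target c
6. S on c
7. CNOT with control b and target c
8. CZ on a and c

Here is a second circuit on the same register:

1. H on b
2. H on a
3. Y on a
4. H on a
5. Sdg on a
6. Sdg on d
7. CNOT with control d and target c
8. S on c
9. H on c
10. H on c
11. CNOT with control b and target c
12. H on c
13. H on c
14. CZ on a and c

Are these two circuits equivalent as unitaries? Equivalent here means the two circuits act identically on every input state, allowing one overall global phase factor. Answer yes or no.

No — the two circuits implement different unitaries, even allowing a global phase.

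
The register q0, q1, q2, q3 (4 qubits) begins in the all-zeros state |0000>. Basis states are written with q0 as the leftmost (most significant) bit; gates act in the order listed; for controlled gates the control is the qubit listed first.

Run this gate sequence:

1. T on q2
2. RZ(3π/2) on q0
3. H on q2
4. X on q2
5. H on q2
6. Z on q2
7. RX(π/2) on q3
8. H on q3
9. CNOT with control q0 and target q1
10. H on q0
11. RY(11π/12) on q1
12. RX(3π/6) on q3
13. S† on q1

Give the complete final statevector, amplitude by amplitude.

The resulting statevector has amplitude -sqrt(2*sqrt(2) + 4)/8 + sqrt(12 - 6*sqrt(2))/8 on |0000>, sqrt(2 - sqrt(2))*exp(3*I*pi/4)/8 + sqrt(2 - sqrt(2))*exp(I*pi/4)/8 + sqrt(3*sqrt(2) + 6)*exp(3*I*pi/4)/8 + sqrt(3*sqrt(2) + 6)*exp(I*pi/4)/8 on |0100>, -sqrt(2*sqrt(2) + 4)/8 + sqrt(12 - 6*sqrt(2))/8 on |1000>, sqrt(2 - sqrt(2))*exp(3*I*pi/4)/8 + sqrt(2 - sqrt(2))*exp(I*pi/4)/8 + sqrt(3*sqrt(2) + 6)*exp(3*I*pi/4)/8 + sqrt(3*sqrt(2) + 6)*exp(I*pi/4)/8 on |1100>, and 0 on every other basis state. Key observation: gates 3-6 undo each other exactly, leaving only the rest of the circuit to track.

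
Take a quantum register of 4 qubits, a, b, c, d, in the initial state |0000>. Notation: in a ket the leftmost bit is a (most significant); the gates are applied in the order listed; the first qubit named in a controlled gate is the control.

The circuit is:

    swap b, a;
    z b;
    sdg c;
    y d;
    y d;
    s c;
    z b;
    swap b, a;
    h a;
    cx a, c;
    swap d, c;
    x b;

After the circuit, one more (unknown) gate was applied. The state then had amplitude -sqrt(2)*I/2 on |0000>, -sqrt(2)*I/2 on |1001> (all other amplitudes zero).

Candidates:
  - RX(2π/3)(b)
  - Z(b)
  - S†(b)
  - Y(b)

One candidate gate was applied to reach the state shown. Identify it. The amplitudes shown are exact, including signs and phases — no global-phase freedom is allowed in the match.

The unique candidate consistent with the amplitudes is Y(b). Key observation: the block from step 1 through step 8 cancels to the identity and can be dropped.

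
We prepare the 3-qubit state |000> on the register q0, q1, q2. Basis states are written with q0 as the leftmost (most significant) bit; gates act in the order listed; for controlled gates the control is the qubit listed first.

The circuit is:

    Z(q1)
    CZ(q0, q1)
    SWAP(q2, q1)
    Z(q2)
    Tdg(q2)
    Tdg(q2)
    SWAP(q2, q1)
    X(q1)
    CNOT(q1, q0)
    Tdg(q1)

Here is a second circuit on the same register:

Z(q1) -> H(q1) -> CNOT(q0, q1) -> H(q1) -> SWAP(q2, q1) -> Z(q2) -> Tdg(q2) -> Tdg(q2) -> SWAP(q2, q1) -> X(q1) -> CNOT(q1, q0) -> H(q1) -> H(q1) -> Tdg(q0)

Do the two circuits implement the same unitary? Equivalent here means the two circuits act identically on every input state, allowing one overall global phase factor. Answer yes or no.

No, they are not equivalent — no single phase factor reconciles the two unitaries.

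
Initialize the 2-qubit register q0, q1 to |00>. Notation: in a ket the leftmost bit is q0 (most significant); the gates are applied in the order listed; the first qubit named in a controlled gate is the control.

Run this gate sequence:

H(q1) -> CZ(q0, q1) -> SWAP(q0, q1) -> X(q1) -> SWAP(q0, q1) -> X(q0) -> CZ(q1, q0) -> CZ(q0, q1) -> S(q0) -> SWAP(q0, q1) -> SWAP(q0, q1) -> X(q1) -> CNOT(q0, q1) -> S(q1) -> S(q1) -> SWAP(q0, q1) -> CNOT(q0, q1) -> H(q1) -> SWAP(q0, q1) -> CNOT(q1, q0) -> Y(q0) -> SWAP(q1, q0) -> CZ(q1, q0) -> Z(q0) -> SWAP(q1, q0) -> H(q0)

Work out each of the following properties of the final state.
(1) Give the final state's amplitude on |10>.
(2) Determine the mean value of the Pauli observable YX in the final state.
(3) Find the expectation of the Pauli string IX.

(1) |10> carries amplitude -sqrt(2)*I/2 in the final state.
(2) The expectation value of YX is 0.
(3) In the final state, IX has expectation 1.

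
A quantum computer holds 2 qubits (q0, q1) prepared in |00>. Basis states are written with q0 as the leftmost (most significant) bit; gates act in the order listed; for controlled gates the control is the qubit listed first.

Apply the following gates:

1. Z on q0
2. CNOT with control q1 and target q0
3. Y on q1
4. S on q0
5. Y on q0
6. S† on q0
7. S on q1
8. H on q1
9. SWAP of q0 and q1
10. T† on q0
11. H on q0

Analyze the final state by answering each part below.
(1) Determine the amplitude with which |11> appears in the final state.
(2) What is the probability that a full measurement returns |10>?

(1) The amplitude on |11> is -1/2 + exp(3*I*pi/4)/2.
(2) A full measurement returns |10> with probability 0.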